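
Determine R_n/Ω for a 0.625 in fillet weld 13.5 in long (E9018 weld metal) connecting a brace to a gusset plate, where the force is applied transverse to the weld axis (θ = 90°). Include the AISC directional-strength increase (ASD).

E90XX → F_EXX = 90 ksi.
t_e = 0.707 × 0.625 = 0.4419 in; A_we = 0.4419 × 13.5 = 5.965 in².
Directional factor: 1.0 + 0.5 sin^1.5(90°) = 1.5.
F_nw = 0.6 × 90 × 1.5 = 81 ksi.
R_n/Ω = (81 × 5.965) / 2.0 = 241.6 kips.

R_n/Ω ≈ 242 kips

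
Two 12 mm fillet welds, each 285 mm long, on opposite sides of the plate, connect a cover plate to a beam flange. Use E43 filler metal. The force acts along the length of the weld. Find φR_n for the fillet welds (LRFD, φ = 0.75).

E43XX → F_EXX = 430 MPa.
Effective throat t_e = 0.707 × 12 = 8.484 mm.
Total length L = 570 mm; A_we = 8.484 × 570 = 4836 mm².
F_nw = 0.6 F_EXX = 0.6 × 430 = 258 MPa.
φR_n = 0.75 × 258 × 4836 × 10⁻³ = 935.7 kN.

φR_n ≈ 936 kN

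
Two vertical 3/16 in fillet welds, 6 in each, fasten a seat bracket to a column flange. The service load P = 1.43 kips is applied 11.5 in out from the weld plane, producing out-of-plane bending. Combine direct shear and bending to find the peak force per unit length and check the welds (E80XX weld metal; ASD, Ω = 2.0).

E80XX → F_EXX = 80 ksi.
L_w = 2 × 6 = 12 in; section modulus (unit throat) S = 2 × L²/6 = 12 in².
Direct shear f_v = P/L_w = 1.43/12 = 0.1192 kip/in.
Moment M = P × e = 1.43 × 11.5 = 16.445 kip·in; bending f_b = M/S = 1.37 kip/in.
f_max = √(f_v² + f_b²) = √(0.1192² + 1.37²) = 1.376 kip/in.
r_n/Ω = (1/2.0) × 0.6 × 80 × (0.707 × 0.1875) = 3.181 kip/in → adequate.

f_max ≈ 1.38 kip/in; adequate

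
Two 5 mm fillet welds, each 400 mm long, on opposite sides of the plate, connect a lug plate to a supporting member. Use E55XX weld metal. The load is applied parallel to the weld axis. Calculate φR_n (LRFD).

φR_n ≈ 700 kN

E55XX → F_EXX = 550 MPa.
Effective throat t_e = 0.707 × 5 = 3.535 mm.
Total length L = 800 mm; A_we = 3.535 × 800 = 2828 mm².
F_nw = 0.6 F_EXX = 0.6 × 550 = 330 MPa.
φR_n = 0.75 × 330 × 2828 × 10⁻³ = 699.9 kN.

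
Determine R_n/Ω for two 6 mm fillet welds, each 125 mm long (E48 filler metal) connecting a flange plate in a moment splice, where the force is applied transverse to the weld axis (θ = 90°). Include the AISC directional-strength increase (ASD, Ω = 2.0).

R_n/Ω ≈ 229 kN

E48XX → F_EXX = 480 MPa.
t_e = 0.707 × 6 = 4.242 mm; A_we = 4.242 × 250 = 1060 mm².
Directional factor: 1.0 + 0.5 sin^1.5(90°) = 1.5.
F_nw = 0.6 × 480 × 1.5 = 432 MPa.
R_n/Ω = (432 × 1060) / 2.0 × 10⁻³ = 229.1 kN.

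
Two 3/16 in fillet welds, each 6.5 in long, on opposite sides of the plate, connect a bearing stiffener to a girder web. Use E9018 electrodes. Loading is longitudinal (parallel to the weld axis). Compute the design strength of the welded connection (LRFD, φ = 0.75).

φR_n ≈ 69.8 kips

E90XX → F_EXX = 90 ksi.
Effective throat t_e = 0.707 × 0.1875 = 0.1326 in.
Total length L = 13 in; A_we = 0.1326 × 13 = 1.723 in².
F_nw = 0.6 F_EXX = 0.6 × 90 = 54 ksi.
φR_n = 0.75 × 54 × 1.723 = 69.79 kips.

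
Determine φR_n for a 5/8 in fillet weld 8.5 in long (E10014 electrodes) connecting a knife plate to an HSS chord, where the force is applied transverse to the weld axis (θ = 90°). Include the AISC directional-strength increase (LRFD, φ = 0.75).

φR_n ≈ 254 kips

E100XX → F_EXX = 100 ksi.
t_e = 0.707 × 0.625 = 0.4419 in; A_we = 0.4419 × 8.5 = 3.756 in².
Directional factor: 1.0 + 0.5 sin^1.5(90°) = 1.5.
F_nw = 0.6 × 100 × 1.5 = 90 ksi.
φR_n = 0.75 × 90 × 3.756 = 253.5 kips.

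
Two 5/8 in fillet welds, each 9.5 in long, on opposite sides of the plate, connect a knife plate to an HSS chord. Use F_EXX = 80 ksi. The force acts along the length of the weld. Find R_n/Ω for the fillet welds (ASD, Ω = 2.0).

R_n/Ω ≈ 201 kips

Effective throat t_e = 0.707 × 0.625 = 0.4419 in.
Total length L = 19 in; A_we = 0.4419 × 19 = 8.396 in².
F_nw = 0.6 F_EXX = 0.6 × 80 = 48 ksi.
R_n = 48 × 8.396 = 403 kips; R_n/Ω = 403/2.0 = 201.5 kips.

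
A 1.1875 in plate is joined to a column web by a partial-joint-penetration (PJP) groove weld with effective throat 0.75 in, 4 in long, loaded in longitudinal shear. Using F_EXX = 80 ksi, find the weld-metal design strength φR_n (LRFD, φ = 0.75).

φR_n ≈ 108 kips

Effective throat (given) t_e = 0.75 in.
A_we = 0.75 × 4 = 3 in².
F_nw = 0.6 F_EXX = 48 ksi.
φR_n = 0.75 × 48 × 3 = 108 kips.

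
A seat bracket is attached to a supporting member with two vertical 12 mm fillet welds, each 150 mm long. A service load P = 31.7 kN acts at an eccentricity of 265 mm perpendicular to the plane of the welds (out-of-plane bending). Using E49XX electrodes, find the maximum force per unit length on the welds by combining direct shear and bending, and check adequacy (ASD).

E49XX → F_EXX = 490 MPa.
L_w = 2 × 150 = 300 mm; section modulus (unit throat) S = 2 × L²/6 = 7500 mm².
Direct shear f_v = P/L_w = 31.7×10³/300 = 105.7 N/mm.
Moment M = P × e = 31.7×10³ × 265 = 8400500 N·mm; bending f_b = M/S = 1120 N/mm.
f_max = √(f_v² + f_b²) = √(105.7² + 1120²) = 1125 N/mm.
r_n/Ω = (1/2.0) × 0.6 × 490 × (0.707 × 12) = 1247 N/mm → adequate.

f_max ≈ 1130 N/mm; adequate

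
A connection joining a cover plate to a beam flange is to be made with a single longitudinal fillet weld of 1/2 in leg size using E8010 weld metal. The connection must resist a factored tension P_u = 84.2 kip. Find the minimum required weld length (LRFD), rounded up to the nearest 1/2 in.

E80XX → F_EXX = 80 ksi.
Throat t_e = 0.707 × 0.5 = 0.3535 in.
φr_n = 0.75 × 0.6 × 80 × 0.3535 = 12.73 kip/in.
L_req = P_u / φr_n = 84.2 / 12.73 = 6.616 in total.
Round up → use L = 7 in.

L = 7 in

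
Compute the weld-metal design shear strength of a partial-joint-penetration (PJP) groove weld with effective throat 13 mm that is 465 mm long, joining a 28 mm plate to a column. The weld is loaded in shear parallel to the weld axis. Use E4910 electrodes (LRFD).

φR_n ≈ 1330 kN

E49XX → F_EXX = 490 MPa.
Effective throat (given) t_e = 13 mm.
A_we = 13 × 465 = 6045 mm².
F_nw = 0.6 F_EXX = 294 MPa.
φR_n = 0.75 × 294 × 6045 × 10⁻³ = 1333 kN.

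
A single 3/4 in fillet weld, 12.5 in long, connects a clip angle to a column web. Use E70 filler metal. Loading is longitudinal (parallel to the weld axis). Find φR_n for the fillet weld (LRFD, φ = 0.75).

E70XX → F_EXX = 70 ksi.
Effective throat t_e = 0.707 × 0.75 = 0.5302 in.
Total length L = 12.5 in; A_we = 0.5302 × 12.5 = 6.628 in².
F_nw = 0.6 F_EXX = 0.6 × 70 = 42 ksi.
φR_n = 0.75 × 42 × 6.628 = 208.8 kip.

φR_n ≈ 209 kip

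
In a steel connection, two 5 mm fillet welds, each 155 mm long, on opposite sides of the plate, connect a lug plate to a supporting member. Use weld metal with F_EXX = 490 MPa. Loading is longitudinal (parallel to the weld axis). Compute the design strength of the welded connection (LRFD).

φR_n ≈ 242 kN

Effective throat t_e = 0.707 × 5 = 3.535 mm.
Total length L = 310 mm; A_we = 3.535 × 310 = 1096 mm².
F_nw = 0.6 F_EXX = 0.6 × 490 = 294 MPa.
φR_n = 0.75 × 294 × 1096 × 10⁻³ = 241.6 kN.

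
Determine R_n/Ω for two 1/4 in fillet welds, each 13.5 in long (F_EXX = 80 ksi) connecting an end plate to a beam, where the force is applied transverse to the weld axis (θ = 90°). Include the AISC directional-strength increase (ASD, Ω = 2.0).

R_n/Ω ≈ 172 kip

t_e = 0.707 × 0.25 = 0.1767 in; A_we = 0.1767 × 27 = 4.772 in².
Directional factor: 1.0 + 0.5 sin^1.5(90°) = 1.5.
F_nw = 0.6 × 80 × 1.5 = 72 ksi.
R_n/Ω = (72 × 4.772) / 2.0 = 171.8 kip.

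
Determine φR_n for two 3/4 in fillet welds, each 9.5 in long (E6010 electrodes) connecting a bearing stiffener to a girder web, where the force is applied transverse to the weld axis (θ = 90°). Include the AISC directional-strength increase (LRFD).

φR_n ≈ 408 kip

E60XX → F_EXX = 60 ksi.
t_e = 0.707 × 0.75 = 0.5302 in; A_we = 0.5302 × 19 = 10.07 in².
Directional factor: 1.0 + 0.5 sin^1.5(90°) = 1.5.
F_nw = 0.6 × 60 × 1.5 = 54 ksi.
φR_n = 0.75 × 54 × 10.07 = 408 kip.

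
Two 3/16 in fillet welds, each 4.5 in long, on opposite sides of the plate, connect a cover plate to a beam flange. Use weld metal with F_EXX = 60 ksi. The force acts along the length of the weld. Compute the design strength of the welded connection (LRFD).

φR_n ≈ 32.2 kips

Effective throat t_e = 0.707 × 0.1875 = 0.1326 in.
Total length L = 9 in; A_we = 0.1326 × 9 = 1.193 in².
F_nw = 0.6 F_EXX = 0.6 × 60 = 36 ksi.
φR_n = 0.75 × 36 × 1.193 = 32.21 kips.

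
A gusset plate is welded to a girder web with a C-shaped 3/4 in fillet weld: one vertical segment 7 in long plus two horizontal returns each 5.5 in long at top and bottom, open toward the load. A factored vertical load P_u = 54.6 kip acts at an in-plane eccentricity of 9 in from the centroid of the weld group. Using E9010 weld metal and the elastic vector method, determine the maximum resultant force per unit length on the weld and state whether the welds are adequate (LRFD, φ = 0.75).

f_max ≈ 13.8 kip/in; adequate

E90XX → F_EXX = 90 ksi.
Total weld length L_w = 18 in. Treat welds as unit-width lines.
Centroid: x̄ = 2×5.5×2.75 / 18 = 1.681 in from the vertical weld.
Polar moment about centroid: J = I_x + I_y = [7³/12 + 2×5.5×3.5²] + [7×1.681² + 2(5.5³/12 + 5.5×1.069²)] = 223.4 in³.
Direct shear f_v = P/L_w = 54.6 / 18 = 3.033 kip/in (vertical).
Torsion M = P·e = 54.6 × 9 = 491.4 kip·in.
Critical point at (x, y) = (3.819, 3.5) from centroid. f_tx = M·y/J = 7.698 kip/in; f_ty = M·x/J = 8.401 kip/in.
Resultant f_max = √[f_tx² + (f_v + f_ty)²] = √[7.698² + (3.033 + 8.401)²] = 13.78 kip/in.
Capacity per unit length: φr_n = 0.75 × 0.6 × 90 × (0.707 × 0.75) = 21.48 kip/in.
13.78 ≤ 21.48 → adequate.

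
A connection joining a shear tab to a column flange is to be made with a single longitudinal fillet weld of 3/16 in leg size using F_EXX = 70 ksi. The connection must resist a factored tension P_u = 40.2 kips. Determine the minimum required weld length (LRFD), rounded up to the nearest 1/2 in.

Throat t_e = 0.707 × 0.1875 = 0.1326 in.
φr_n = 0.75 × 0.6 × 70 × 0.1326 = 4.176 kips/in.
L_req = P_u / φr_n = 40.2 / 4.176 = 9.627 in total.
Round up → use L = 10 in.

L = 10 in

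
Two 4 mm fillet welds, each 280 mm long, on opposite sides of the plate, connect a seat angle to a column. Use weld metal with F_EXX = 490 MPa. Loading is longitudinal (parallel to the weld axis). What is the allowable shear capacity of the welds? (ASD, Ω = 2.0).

R_n/Ω ≈ 233 kN

Effective throat t_e = 0.707 × 4 = 2.828 mm.
Total length L = 560 mm; A_we = 2.828 × 560 = 1584 mm².
F_nw = 0.6 F_EXX = 0.6 × 490 = 294 MPa.
R_n = 294 × 1584 × 10⁻³ = 465.6 kN; R_n/Ω = 465.6/2.0 = 232.8 kN.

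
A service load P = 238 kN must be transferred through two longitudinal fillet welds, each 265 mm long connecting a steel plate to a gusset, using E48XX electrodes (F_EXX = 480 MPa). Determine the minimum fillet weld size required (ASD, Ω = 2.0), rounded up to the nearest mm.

w = 5 mm

Total weld length L = 530 mm.
Required throat t_e = P × Ω / (0.6 F_EXX × L) = 238 × 2.0 / (0.6 × 480 × 530 × 10⁻³) = 3.118 mm.
Required leg w = t_e / 0.707 = 4.411 mm → use 5 mm.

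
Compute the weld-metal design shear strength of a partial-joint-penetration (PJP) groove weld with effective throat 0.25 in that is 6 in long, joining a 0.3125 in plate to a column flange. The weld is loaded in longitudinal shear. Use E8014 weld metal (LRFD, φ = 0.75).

φR_n ≈ 54 kip

E80XX → F_EXX = 80 ksi.
Effective throat (given) t_e = 0.25 in.
A_we = 0.25 × 6 = 1.5 in².
F_nw = 0.6 F_EXX = 48 ksi.
φR_n = 0.75 × 48 × 1.5 = 54 kip.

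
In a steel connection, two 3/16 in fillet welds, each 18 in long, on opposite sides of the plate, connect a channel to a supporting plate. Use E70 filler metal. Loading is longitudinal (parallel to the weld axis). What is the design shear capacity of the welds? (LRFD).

E70XX → F_EXX = 70 ksi.
Effective throat t_e = 0.707 × 0.1875 = 0.1326 in.
Total length L = 36 in; A_we = 0.1326 × 36 = 4.772 in².
F_nw = 0.6 F_EXX = 0.6 × 70 = 42 ksi.
φR_n = 0.75 × 42 × 4.772 = 150.3 kips.

φR_n ≈ 150 kips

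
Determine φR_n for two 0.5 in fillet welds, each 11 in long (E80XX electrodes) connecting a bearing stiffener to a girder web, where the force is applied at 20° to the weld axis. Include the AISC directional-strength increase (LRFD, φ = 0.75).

E80XX → F_EXX = 80 ksi.
t_e = 0.707 × 0.5 = 0.3535 in; A_we = 0.3535 × 22 = 7.777 in².
Directional factor: 1.0 + 0.5 sin^1.5(20°) = 1.1.
F_nw = 0.6 × 80 × 1.1 = 52.8 ksi.
φR_n = 0.75 × 52.8 × 7.777 = 308 kips.

φR_n ≈ 308 kips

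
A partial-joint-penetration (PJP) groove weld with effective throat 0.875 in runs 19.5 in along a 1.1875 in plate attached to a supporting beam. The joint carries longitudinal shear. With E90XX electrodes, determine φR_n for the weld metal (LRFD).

φR_n ≈ 691 kip

E90XX → F_EXX = 90 ksi.
Effective throat (given) t_e = 0.875 in.
A_we = 0.875 × 19.5 = 17.06 in².
F_nw = 0.6 F_EXX = 54 ksi.
φR_n = 0.75 × 54 × 17.06 = 691 kip.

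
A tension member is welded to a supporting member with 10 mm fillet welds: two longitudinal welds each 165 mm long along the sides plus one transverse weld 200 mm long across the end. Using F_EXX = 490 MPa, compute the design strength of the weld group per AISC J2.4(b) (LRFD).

φR_n ≈ 905 kN

t_e = 0.707 × 10 = 7.07 mm.
R_nwl = 0.6 × 490 × 7.07 × 330 × 10⁻³ = 685.9 kN (longitudinal, 2 welds).
R_nwt = 0.6 × 490 × 7.07 × 200 × 10⁻³ = 415.7 kN (transverse, base value).
(i) R_nwl + R_nwt = 1102 kN; (ii) 0.85 R_nwl + 1.5 R_nwt = 1207 kN.
R_n = max = 1207 kN [governs: (ii)]; φR_n = 905 kN.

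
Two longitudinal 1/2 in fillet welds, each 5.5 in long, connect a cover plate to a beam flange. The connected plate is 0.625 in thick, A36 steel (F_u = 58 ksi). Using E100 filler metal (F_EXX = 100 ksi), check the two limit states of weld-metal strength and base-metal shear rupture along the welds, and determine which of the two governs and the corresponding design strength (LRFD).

t_e = 0.707 × 0.5 = 0.3535 in; L = 11 in.
Weld metal: φR_n = 0.75 × 0.6 × 100 × 0.3535 × 11 = 175 kips.
Base metal (shear rupture): φR_n = 0.75 × 0.6 × 58 × 0.625 × 11 = 179.4 kips.
Governing: weld metal.

φR_n ≈ 175 kips (weld metal governs)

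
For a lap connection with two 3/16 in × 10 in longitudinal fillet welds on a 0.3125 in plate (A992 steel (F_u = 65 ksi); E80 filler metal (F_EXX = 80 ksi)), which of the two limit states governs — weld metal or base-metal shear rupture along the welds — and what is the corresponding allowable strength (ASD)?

R_n/Ω ≈ 63.6 kip (weld metal governs)

t_e = 0.707 × 0.1875 = 0.1326 in; L = 20 in.
Weld metal: R_n/Ω = (1/2.0) × 0.6 × 80 × 0.1326 × 20 = 63.63 kip.
Base metal (shear rupture): R_n/Ω = (1/2.0) × 0.6 × 65 × 0.3125 × 20 = 121.9 kip.
Governing: weld metal.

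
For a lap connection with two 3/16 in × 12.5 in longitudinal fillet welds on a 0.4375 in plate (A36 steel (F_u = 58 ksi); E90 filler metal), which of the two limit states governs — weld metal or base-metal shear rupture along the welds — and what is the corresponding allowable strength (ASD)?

E90XX → F_EXX = 90 ksi.
t_e = 0.707 × 0.1875 = 0.1326 in; L = 25 in.
Weld metal: R_n/Ω = (1/2.0) × 0.6 × 90 × 0.1326 × 25 = 89.48 kips.
Base metal (shear rupture): R_n/Ω = (1/2.0) × 0.6 × 58 × 0.4375 × 25 = 190.3 kips.
Governing: weld metal.

R_n/Ω ≈ 89.5 kips (weld metal governs)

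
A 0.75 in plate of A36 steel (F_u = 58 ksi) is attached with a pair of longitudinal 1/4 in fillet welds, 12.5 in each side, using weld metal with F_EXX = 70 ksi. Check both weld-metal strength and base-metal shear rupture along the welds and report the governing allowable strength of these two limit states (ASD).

R_n/Ω ≈ 92.8 kip (weld metal governs)

t_e = 0.707 × 0.25 = 0.1767 in; L = 25 in.
Weld metal: R_n/Ω = (1/2.0) × 0.6 × 70 × 0.1767 × 25 = 92.79 kip.
Base metal (shear rupture): R_n/Ω = (1/2.0) × 0.6 × 58 × 0.75 × 25 = 326.2 kip.
Governing: weld metal.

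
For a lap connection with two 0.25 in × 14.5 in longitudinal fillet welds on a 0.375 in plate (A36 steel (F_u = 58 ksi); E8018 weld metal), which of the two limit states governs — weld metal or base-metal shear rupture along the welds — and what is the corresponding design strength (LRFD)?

E80XX → F_EXX = 80 ksi.
t_e = 0.707 × 0.25 = 0.1767 in; L = 29 in.
Weld metal: φR_n = 0.75 × 0.6 × 80 × 0.1767 × 29 = 184.5 kips.
Base metal (shear rupture): φR_n = 0.75 × 0.6 × 58 × 0.375 × 29 = 283.8 kips.
Governing: weld metal.

φR_n ≈ 185 kips (weld metal governs)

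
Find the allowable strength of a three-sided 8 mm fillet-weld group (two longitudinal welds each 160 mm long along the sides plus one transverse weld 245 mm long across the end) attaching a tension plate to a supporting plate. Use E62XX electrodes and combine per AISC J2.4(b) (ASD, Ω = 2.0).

R_n/Ω ≈ 673 kN

E62XX → F_EXX = 620 MPa.
t_e = 0.707 × 8 = 5.656 mm.
R_nwl = 0.6 × 620 × 5.656 × 320 × 10⁻³ = 673.3 kN (longitudinal, 2 welds).
R_nwt = 0.6 × 620 × 5.656 × 245 × 10⁻³ = 515.5 kN (transverse, base value).
(i) R_nwl + R_nwt = 1189 kN; (ii) 0.85 R_nwl + 1.5 R_nwt = 1346 kN.
R_n = max = 1346 kN [governs: (ii)]; R_n/Ω = 672.8 kN.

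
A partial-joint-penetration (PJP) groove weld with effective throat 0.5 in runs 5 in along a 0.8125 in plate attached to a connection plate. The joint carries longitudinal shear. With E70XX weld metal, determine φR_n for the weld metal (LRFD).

E70XX → F_EXX = 70 ksi.
Effective throat (given) t_e = 0.5 in.
A_we = 0.5 × 5 = 2.5 in².
F_nw = 0.6 F_EXX = 42 ksi.
φR_n = 0.75 × 42 × 2.5 = 78.75 kip.

φR_n ≈ 78.8 kip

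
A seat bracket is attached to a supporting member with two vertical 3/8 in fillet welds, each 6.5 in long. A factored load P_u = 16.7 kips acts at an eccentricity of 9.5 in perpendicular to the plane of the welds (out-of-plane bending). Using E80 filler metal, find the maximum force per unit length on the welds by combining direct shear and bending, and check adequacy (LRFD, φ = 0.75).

E80XX → F_EXX = 80 ksi.
L_w = 2 × 6.5 = 13 in; section modulus (unit throat) S = 2 × L²/6 = 14.08 in².
Direct shear f_v = P/L_w = 16.7/13 = 1.285 kip/in.
Moment M = P × e = 16.7 × 9.5 = 158.65 kip·in; bending f_b = M/S = 11.27 kip/in.
f_max = √(f_v² + f_b²) = √(1.285² + 11.27²) = 11.34 kip/in.
φr_n = 0.75 × 0.6 × 80 × (0.707 × 0.375) = 9.544 kip/in → NOT adequate.

f_max ≈ 11.3 kip/in; NOT adequate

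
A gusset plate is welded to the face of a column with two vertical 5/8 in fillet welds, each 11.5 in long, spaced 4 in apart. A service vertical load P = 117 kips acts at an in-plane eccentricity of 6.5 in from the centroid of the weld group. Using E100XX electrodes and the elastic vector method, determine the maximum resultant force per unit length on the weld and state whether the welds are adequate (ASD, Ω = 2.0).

f_max ≈ 15.8 kip/in; NOT adequate

E100XX → F_EXX = 100 ksi.
Total weld length L_w = 23 in. Treat welds as unit-width lines.
Polar moment about centroid: J = 2[d³/12 + d(b/2)²] = 2[11.5³/12 + 11.5×2²] = 345.5 in³.
Direct shear f_v = P/L_w = 117 / 23 = 5.087 kip/in (vertical).
Torsion M = P·e = 117 × 6.5 = 760.5 kip·in.
Critical point at (x, y) = (2, 5.75) from centroid. f_tx = M·y/J = 12.66 kip/in; f_ty = M·x/J = 4.403 kip/in.
Resultant f_max = √[f_tx² + (f_v + f_ty)²] = √[12.66² + (5.087 + 4.403)²] = 15.82 kip/in.
Capacity per unit length: r_n/Ω = (1/2.0) × 0.6 × 100 × (0.707 × 0.625) = 13.26 kip/in.
15.82 > 13.26 → NOT adequate.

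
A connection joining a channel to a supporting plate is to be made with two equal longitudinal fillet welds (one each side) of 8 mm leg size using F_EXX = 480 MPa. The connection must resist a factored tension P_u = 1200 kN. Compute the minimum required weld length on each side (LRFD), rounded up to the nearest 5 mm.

Throat t_e = 0.707 × 8 = 5.656 mm.
φr_n = 0.75 × 0.6 × 480 × 5.656 × 10⁻³ = 1.222 kN/mm.
L_req = P_u / φr_n = 1200 / 1.222 = 982.2 mm total.
Per side: 982.2 / 2 = 491.1 mm.
Round up → use L = 495 mm on each side.

L = 495 mm on each side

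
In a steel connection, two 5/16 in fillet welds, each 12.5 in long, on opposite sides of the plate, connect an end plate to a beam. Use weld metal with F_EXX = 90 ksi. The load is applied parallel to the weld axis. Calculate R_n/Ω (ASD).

Effective throat t_e = 0.707 × 0.3125 = 0.2209 in.
Total length L = 25 in; A_we = 0.2209 × 25 = 5.523 in².
F_nw = 0.6 F_EXX = 0.6 × 90 = 54 ksi.
R_n = 54 × 5.523 = 298.3 kip; R_n/Ω = 298.3/2.0 = 149.1 kip.

R_n/Ω ≈ 149 kip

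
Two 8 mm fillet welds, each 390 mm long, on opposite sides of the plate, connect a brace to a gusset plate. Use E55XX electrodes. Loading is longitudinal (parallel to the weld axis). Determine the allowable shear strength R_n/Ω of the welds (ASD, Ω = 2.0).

E55XX → F_EXX = 550 MPa.
Effective throat t_e = 0.707 × 8 = 5.656 mm.
Total length L = 780 mm; A_we = 5.656 × 780 = 4412 mm².
F_nw = 0.6 F_EXX = 0.6 × 550 = 330 MPa.
R_n = 330 × 4412 × 10⁻³ = 1456 kN; R_n/Ω = 1456/2.0 = 727.9 kN.

R_n/Ω ≈ 728 kN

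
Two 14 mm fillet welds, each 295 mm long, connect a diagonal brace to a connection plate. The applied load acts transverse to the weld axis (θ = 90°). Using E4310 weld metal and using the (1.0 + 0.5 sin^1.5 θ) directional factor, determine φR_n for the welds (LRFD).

φR_n ≈ 1700 kN

E43XX → F_EXX = 430 MPa.
t_e = 0.707 × 14 = 9.898 mm; A_we = 9.898 × 590 = 5840 mm².
Directional factor: 1.0 + 0.5 sin^1.5(90°) = 1.5.
F_nw = 0.6 × 430 × 1.5 = 387 MPa.
φR_n = 0.75 × 387 × 5840 × 10⁻³ = 1695 kN.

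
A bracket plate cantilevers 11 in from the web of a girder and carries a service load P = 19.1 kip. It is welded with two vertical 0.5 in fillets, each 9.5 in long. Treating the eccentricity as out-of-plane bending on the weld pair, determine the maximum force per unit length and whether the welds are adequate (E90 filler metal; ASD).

f_max ≈ 7.06 kip/in; adequate

E90XX → F_EXX = 90 ksi.
L_w = 2 × 9.5 = 19 in; section modulus (unit throat) S = 2 × L²/6 = 30.08 in².
Direct shear f_v = P/L_w = 19.1/19 = 1.005 kip/in.
Moment M = P × e = 19.1 × 11 = 210.1 kip·in; bending f_b = M/S = 6.984 kip/in.
f_max = √(f_v² + f_b²) = √(1.005² + 6.984²) = 7.056 kip/in.
r_n/Ω = (1/2.0) × 0.6 × 90 × (0.707 × 0.5) = 9.544 kip/in → adequate.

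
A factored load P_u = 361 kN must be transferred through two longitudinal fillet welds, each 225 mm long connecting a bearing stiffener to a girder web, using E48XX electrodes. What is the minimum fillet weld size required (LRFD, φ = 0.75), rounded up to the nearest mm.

E48XX → F_EXX = 480 MPa.
Total weld length L = 450 mm.
Required throat t_e = P_u / (φ × 0.6 F_EXX × L) = 361 / (0.75 × 0.6 × 480 × 450 × 10⁻³) = 3.714 mm.
Required leg w = t_e / 0.707 = 5.253 mm → use 6 mm.

w = 6 mm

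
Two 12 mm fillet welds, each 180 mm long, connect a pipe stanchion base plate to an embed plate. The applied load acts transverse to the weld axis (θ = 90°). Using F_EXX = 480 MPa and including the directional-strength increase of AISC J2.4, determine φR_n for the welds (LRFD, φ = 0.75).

φR_n ≈ 990 kN

t_e = 0.707 × 12 = 8.484 mm; A_we = 8.484 × 360 = 3054 mm².
Directional factor: 1.0 + 0.5 sin^1.5(90°) = 1.5.
F_nw = 0.6 × 480 × 1.5 = 432 MPa.
φR_n = 0.75 × 432 × 3054 × 10⁻³ = 989.6 kN.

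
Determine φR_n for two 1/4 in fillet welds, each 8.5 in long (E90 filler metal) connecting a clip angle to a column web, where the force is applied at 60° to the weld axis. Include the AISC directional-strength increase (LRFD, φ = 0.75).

E90XX → F_EXX = 90 ksi.
t_e = 0.707 × 0.25 = 0.1767 in; A_we = 0.1767 × 17 = 3.005 in².
Directional factor: 1.0 + 0.5 sin^1.5(60°) = 1.403.
F_nw = 0.6 × 90 × 1.403 = 75.76 ksi.
φR_n = 0.75 × 75.76 × 3.005 = 170.7 kip.

φR_n ≈ 171 kip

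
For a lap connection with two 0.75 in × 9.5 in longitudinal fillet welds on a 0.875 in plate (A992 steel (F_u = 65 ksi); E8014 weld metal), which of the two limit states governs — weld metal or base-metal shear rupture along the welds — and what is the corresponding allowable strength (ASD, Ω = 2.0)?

R_n/Ω ≈ 242 kip (weld metal governs)

E80XX → F_EXX = 80 ksi.
t_e = 0.707 × 0.75 = 0.5302 in; L = 19 in.
Weld metal: R_n/Ω = (1/2.0) × 0.6 × 80 × 0.5302 × 19 = 241.8 kip.
Base metal (shear rupture): R_n/Ω = (1/2.0) × 0.6 × 65 × 0.875 × 19 = 324.2 kip.
Governing: weld metal.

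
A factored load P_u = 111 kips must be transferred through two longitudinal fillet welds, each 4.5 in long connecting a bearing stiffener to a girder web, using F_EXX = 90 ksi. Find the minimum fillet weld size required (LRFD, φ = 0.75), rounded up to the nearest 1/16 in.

w = 7/16 in

Total weld length L = 9 in.
Required throat t_e = P_u / (φ × 0.6 F_EXX × L) = 111 / (0.75 × 0.6 × 90 × 9) = 0.3045 in.
Required leg w = t_e / 0.707 = 0.4307 in → use 7/16 in.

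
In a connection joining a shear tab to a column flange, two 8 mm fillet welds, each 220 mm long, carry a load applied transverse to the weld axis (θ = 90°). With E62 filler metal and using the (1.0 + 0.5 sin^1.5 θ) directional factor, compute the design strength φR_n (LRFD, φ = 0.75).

φR_n ≈ 1040 kN

E62XX → F_EXX = 620 MPa.
t_e = 0.707 × 8 = 5.656 mm; A_we = 5.656 × 440 = 2489 mm².
Directional factor: 1.0 + 0.5 sin^1.5(90°) = 1.5.
F_nw = 0.6 × 620 × 1.5 = 558 MPa.
φR_n = 0.75 × 558 × 2489 × 10⁻³ = 1041 kN.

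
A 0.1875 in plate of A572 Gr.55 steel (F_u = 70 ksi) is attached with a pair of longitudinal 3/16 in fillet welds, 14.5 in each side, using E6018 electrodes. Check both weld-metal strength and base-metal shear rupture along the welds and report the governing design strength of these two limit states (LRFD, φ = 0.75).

φR_n ≈ 104 kips (weld metal governs)

E60XX → F_EXX = 60 ksi.
t_e = 0.707 × 0.1875 = 0.1326 in; L = 29 in.
Weld metal: φR_n = 0.75 × 0.6 × 60 × 0.1326 × 29 = 103.8 kips.
Base metal (shear rupture): φR_n = 0.75 × 0.6 × 70 × 0.1875 × 29 = 171.3 kips.
Governing: weld metal.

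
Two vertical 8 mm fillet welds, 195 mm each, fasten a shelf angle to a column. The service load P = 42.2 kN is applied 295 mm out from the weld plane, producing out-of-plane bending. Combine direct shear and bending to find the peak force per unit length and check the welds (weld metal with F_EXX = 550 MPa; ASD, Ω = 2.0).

f_max ≈ 988 N/mm; NOT adequate

L_w = 2 × 195 = 390 mm; section modulus (unit throat) S = 2 × L²/6 = 12680 mm².
Direct shear f_v = P/L_w = 42.2×10³/390 = 108.2 N/mm.
Moment M = P × e = 42.2×10³ × 295 = 12449000 N·mm; bending f_b = M/S = 982.2 N/mm.
f_max = √(f_v² + f_b²) = √(108.2² + 982.2²) = 988.1 N/mm.
r_n/Ω = (1/2.0) × 0.6 × 550 × (0.707 × 8) = 933.2 N/mm → NOT adequate.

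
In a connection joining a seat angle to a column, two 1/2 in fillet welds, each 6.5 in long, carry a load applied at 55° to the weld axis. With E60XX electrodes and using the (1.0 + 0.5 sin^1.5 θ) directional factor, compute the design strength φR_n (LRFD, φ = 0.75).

E60XX → F_EXX = 60 ksi.
t_e = 0.707 × 0.5 = 0.3535 in; A_we = 0.3535 × 13 = 4.595 in².
Directional factor: 1.0 + 0.5 sin^1.5(55°) = 1.371.
F_nw = 0.6 × 60 × 1.371 = 49.35 ksi.
φR_n = 0.75 × 49.35 × 4.595 = 170.1 kip.

φR_n ≈ 170 kip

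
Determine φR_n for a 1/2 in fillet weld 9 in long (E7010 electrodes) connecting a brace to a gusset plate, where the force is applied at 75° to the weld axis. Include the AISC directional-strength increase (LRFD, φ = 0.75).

E70XX → F_EXX = 70 ksi.
t_e = 0.707 × 0.5 = 0.3535 in; A_we = 0.3535 × 9 = 3.181 in².
Directional factor: 1.0 + 0.5 sin^1.5(75°) = 1.475.
F_nw = 0.6 × 70 × 1.475 = 61.94 ksi.
φR_n = 0.75 × 61.94 × 3.181 = 147.8 kip.

φR_n ≈ 148 kip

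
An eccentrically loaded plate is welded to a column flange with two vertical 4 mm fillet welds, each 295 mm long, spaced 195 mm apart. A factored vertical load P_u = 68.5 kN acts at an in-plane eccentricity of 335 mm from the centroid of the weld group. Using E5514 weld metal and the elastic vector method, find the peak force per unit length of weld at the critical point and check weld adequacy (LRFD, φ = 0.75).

f_max ≈ 484 N/mm; adequate

E55XX → F_EXX = 550 MPa.
Total weld length L_w = 590 mm. Treat welds as unit-width lines.
Polar moment about centroid: J = 2[d³/12 + d(b/2)²] = 2[295³/12 + 295×97.5²] = 9887000 mm³.
Direct shear f_v = P/L_w = 68.5×10³ / 590 = 116.1 N/mm (vertical).
Torsion M = P·e = 68.5×10³ × 335 = 22948000 N·mm.
Critical point at (x, y) = (97.5, 147.5) from centroid. f_tx = M·y/J = 342.3 N/mm; f_ty = M·x/J = 226.3 N/mm.
Resultant f_max = √[f_tx² + (f_v + f_ty)²] = √[342.3² + (116.1 + 226.3)²] = 484.2 N/mm.
Capacity per unit length: φr_n = 0.75 × 0.6 × 550 × (0.707 × 4) = 699.9 N/mm.
484.2 ≤ 699.9 → adequate.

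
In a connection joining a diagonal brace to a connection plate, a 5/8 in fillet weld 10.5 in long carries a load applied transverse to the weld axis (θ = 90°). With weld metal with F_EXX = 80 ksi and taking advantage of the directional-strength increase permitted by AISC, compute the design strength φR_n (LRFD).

t_e = 0.707 × 0.625 = 0.4419 in; A_we = 0.4419 × 10.5 = 4.64 in².
Directional factor: 1.0 + 0.5 sin^1.5(90°) = 1.5.
F_nw = 0.6 × 80 × 1.5 = 72 ksi.
φR_n = 0.75 × 72 × 4.64 = 250.5 kip.

φR_n ≈ 251 kip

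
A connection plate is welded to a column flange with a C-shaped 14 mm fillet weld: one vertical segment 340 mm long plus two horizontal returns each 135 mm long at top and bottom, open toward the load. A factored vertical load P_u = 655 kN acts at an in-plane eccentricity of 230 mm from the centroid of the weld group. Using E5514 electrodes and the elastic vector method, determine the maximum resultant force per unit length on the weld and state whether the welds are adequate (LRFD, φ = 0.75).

f_max ≈ 3170 N/mm; NOT adequate

E55XX → F_EXX = 550 MPa.
Total weld length L_w = 610 mm. Treat welds as unit-width lines.
Centroid: x̄ = 2×135×67.5 / 610 = 29.88 mm from the vertical weld.
Polar moment about centroid: J = I_x + I_y = [340³/12 + 2×135×170²] + [340×29.88² + 2(135³/12 + 135×37.62²)] = 12170000 mm³.
Direct shear f_v = P/L_w = 655×10³ / 610 = 1074 N/mm (vertical).
Torsion M = P·e = 655×10³ × 230 = 150650000 N·mm.
Critical point at (x, y) = (105.1, 170) from centroid. f_tx = M·y/J = 2104 N/mm; f_ty = M·x/J = 1301 N/mm.
Resultant f_max = √[f_tx² + (f_v + f_ty)²] = √[2104² + (1074 + 1301)²] = 3172 N/mm.
Capacity per unit length: φr_n = 0.75 × 0.6 × 550 × (0.707 × 14) = 2450 N/mm.
3172 > 2450 → NOT adequate.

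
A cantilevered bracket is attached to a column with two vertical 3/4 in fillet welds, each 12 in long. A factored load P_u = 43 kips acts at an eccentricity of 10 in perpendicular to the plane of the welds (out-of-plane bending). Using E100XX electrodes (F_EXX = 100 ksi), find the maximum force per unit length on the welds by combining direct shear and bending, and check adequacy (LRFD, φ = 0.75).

L_w = 2 × 12 = 24 in; section modulus (unit throat) S = 2 × L²/6 = 48 in².
Direct shear f_v = P/L_w = 43/24 = 1.792 kip/in.
Moment M = P × e = 43 × 10 = 430 kip·in; bending f_b = M/S = 8.958 kip/in.
f_max = √(f_v² + f_b²) = √(1.792² + 8.958²) = 9.136 kip/in.
φr_n = 0.75 × 0.6 × 100 × (0.707 × 0.75) = 23.86 kip/in → adequate.

f_max ≈ 9.14 kip/in; adequate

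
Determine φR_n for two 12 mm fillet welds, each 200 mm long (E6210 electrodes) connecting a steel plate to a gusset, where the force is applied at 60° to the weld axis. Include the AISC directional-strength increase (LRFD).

φR_n ≈ 1330 kN

E62XX → F_EXX = 620 MPa.
t_e = 0.707 × 12 = 8.484 mm; A_we = 8.484 × 400 = 3394 mm².
Directional factor: 1.0 + 0.5 sin^1.5(60°) = 1.403.
F_nw = 0.6 × 620 × 1.403 = 521.9 MPa.
φR_n = 0.75 × 521.9 × 3394 × 10⁻³ = 1328 kN.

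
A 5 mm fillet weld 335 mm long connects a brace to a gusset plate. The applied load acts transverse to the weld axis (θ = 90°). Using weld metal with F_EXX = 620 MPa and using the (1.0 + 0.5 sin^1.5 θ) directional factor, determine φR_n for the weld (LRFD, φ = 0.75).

φR_n ≈ 496 kN

t_e = 0.707 × 5 = 3.535 mm; A_we = 3.535 × 335 = 1184 mm².
Directional factor: 1.0 + 0.5 sin^1.5(90°) = 1.5.
F_nw = 0.6 × 620 × 1.5 = 558 MPa.
φR_n = 0.75 × 558 × 1184 × 10⁻³ = 495.6 kN.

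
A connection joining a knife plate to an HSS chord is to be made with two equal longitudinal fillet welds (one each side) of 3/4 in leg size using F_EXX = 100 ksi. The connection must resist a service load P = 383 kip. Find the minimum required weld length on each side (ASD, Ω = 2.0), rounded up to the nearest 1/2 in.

Throat t_e = 0.707 × 0.75 = 0.5302 in.
r_n/Ω = (0.6 × 100 × 0.5302) / 2.0 = 15.91 kip/in.
L_req = P / (r_n/Ω) = 383 / 15.91 = 24.08 in total.
Per side: 24.08 / 2 = 12.04 in.
Round up → use L = 12.5 in on each side.

L = 12.5 in on each side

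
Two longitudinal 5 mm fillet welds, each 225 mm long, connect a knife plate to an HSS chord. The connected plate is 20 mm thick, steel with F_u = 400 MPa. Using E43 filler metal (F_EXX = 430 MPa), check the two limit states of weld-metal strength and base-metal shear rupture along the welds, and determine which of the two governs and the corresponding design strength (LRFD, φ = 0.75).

φR_n ≈ 308 kN (weld metal governs)

t_e = 0.707 × 5 = 3.535 mm; L = 450 mm.
Weld metal: φR_n = 0.75 × 0.6 × 430 × 3.535 × 450 × 10⁻³ = 307.8 kN.
Base metal (shear rupture): φR_n = 0.75 × 0.6 × 400 × 20 × 450 × 10⁻³ = 1620 kN.
Governing: weld metal.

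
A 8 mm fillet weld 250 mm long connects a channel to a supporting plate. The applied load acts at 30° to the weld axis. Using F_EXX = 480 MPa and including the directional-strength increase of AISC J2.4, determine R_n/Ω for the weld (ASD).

R_n/Ω ≈ 240 kN

t_e = 0.707 × 8 = 5.656 mm; A_we = 5.656 × 250 = 1414 mm².
Directional factor: 1.0 + 0.5 sin^1.5(30°) = 1.177.
F_nw = 0.6 × 480 × 1.177 = 338.9 MPa.
R_n/Ω = (338.9 × 1414) / 2.0 × 10⁻³ = 239.6 kN.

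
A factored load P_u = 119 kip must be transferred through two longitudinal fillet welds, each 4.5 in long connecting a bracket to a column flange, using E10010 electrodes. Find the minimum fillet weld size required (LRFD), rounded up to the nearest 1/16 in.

E100XX → F_EXX = 100 ksi.
Total weld length L = 9 in.
Required throat t_e = P_u / (φ × 0.6 F_EXX × L) = 119 / (0.75 × 0.6 × 100 × 9) = 0.2938 in.
Required leg w = t_e / 0.707 = 0.4156 in → use 7/16 in.

w = 7/16 in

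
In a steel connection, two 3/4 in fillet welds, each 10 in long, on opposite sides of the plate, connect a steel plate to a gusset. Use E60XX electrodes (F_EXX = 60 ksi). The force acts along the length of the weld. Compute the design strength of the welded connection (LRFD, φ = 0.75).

Effective throat t_e = 0.707 × 0.75 = 0.5302 in.
Total length L = 20 in; A_we = 0.5302 × 20 = 10.61 in².
F_nw = 0.6 F_EXX = 0.6 × 60 = 36 ksi.
φR_n = 0.75 × 36 × 10.61 = 286.3 kip.

φR_n ≈ 286 kip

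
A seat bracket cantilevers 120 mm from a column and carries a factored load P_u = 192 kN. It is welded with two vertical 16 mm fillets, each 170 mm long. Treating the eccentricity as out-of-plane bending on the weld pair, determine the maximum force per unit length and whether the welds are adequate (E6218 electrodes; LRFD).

f_max ≈ 2460 N/mm; adequate

E62XX → F_EXX = 620 MPa.
L_w = 2 × 170 = 340 mm; section modulus (unit throat) S = 2 × L²/6 = 9633 mm².
Direct shear f_v = P/L_w = 192×10³/340 = 564.7 N/mm.
Moment M = P × e = 192×10³ × 120 = 23040000 N·mm; bending f_b = M/S = 2392 N/mm.
f_max = √(f_v² + f_b²) = √(564.7² + 2392²) = 2457 N/mm.
φr_n = 0.75 × 0.6 × 620 × (0.707 × 16) = 3156 N/mm → adequate.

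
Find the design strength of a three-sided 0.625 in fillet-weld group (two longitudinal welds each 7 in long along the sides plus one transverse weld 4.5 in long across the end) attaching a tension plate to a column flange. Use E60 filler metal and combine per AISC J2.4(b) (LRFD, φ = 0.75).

φR_n ≈ 223 kip

E60XX → F_EXX = 60 ksi.
t_e = 0.707 × 0.625 = 0.4419 in.
R_nwl = 0.6 × 60 × 0.4419 × 14 = 222.7 kip (longitudinal, 2 welds).
R_nwt = 0.6 × 60 × 0.4419 × 4.5 = 71.58 kip (transverse, base value).
(i) R_nwl + R_nwt = 294.3 kip; (ii) 0.85 R_nwl + 1.5 R_nwt = 296.7 kip.
R_n = max = 296.7 kip [governs: (ii)]; φR_n = 222.5 kip.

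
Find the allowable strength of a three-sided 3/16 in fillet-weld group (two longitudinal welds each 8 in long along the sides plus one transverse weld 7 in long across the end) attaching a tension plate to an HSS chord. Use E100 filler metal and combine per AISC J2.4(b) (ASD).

R_n/Ω ≈ 95.8 kip

E100XX → F_EXX = 100 ksi.
t_e = 0.707 × 0.1875 = 0.1326 in.
R_nwl = 0.6 × 100 × 0.1326 × 16 = 127.3 kip (longitudinal, 2 welds).
R_nwt = 0.6 × 100 × 0.1326 × 7 = 55.68 kip (transverse, base value).
(i) R_nwl + R_nwt = 182.9 kip; (ii) 0.85 R_nwl + 1.5 R_nwt = 191.7 kip.
R_n = max = 191.7 kip [governs: (ii)]; R_n/Ω = 95.84 kip.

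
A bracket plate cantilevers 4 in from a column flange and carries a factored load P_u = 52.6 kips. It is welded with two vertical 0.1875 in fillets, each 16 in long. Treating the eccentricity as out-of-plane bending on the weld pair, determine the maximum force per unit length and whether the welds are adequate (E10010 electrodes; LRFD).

f_max ≈ 2.96 kip/in; adequate

E100XX → F_EXX = 100 ksi.
L_w = 2 × 16 = 32 in; section modulus (unit throat) S = 2 × L²/6 = 85.33 in².
Direct shear f_v = P/L_w = 52.6/32 = 1.644 kip/in.
Moment M = P × e = 52.6 × 4 = 210.4 kip·in; bending f_b = M/S = 2.466 kip/in.
f_max = √(f_v² + f_b²) = √(1.644² + 2.466²) = 2.963 kip/in.
φr_n = 0.75 × 0.6 × 100 × (0.707 × 0.1875) = 5.965 kip/in → adequate.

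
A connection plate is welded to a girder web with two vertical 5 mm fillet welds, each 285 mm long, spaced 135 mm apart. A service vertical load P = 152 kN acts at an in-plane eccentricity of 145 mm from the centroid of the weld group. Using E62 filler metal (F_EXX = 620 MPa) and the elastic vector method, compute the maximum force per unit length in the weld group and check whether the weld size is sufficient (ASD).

Total weld length L_w = 570 mm. Treat welds as unit-width lines.
Polar moment about centroid: J = 2[d³/12 + d(b/2)²] = 2[285³/12 + 285×67.5²] = 6455000 mm³.
Direct shear f_v = P/L_w = 152×10³ / 570 = 266.7 N/mm (vertical).
Torsion M = P·e = 152×10³ × 145 = 22040000 N·mm.
Critical point at (x, y) = (67.5, 142.5) from centroid. f_tx = M·y/J = 486.5 N/mm; f_ty = M·x/J = 230.5 N/mm.
Resultant f_max = √[f_tx² + (f_v + f_ty)²] = √[486.5² + (266.7 + 230.5)²] = 695.6 N/mm.
Capacity per unit length: r_n/Ω = (1/2.0) × 0.6 × 620 × (0.707 × 5) = 657.5 N/mm.
695.6 > 657.5 → NOT adequate.

f_max ≈ 696 N/mm; NOT adequate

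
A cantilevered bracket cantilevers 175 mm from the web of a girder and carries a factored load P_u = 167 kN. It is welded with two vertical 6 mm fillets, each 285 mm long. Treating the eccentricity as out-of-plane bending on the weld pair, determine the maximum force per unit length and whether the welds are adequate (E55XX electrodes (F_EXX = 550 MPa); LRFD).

L_w = 2 × 285 = 570 mm; section modulus (unit throat) S = 2 × L²/6 = 27080 mm².
Direct shear f_v = P/L_w = 167×10³/570 = 293 N/mm.
Moment M = P × e = 167×10³ × 175 = 29225000 N·mm; bending f_b = M/S = 1079 N/mm.
f_max = √(f_v² + f_b²) = √(293² + 1079²) = 1118 N/mm.
φr_n = 0.75 × 0.6 × 550 × (0.707 × 6) = 1050 N/mm → NOT adequate.

f_max ≈ 1120 N/mm; NOT adequate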